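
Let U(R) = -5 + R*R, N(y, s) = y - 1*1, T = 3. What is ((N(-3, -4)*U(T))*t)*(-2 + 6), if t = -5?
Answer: 320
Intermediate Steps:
N(y, s) = -1 + y (N(y, s) = y - 1 = -1 + y)
U(R) = -5 + R**2
((N(-3, -4)*U(T))*t)*(-2 + 6) = (((-1 - 3)*(-5 + 3**2))*(-5))*(-2 + 6) = (-4*(-5 + 9)*(-5))*4 = (-4*4*(-5))*4 = -16*(-5)*4 = 80*4 = 320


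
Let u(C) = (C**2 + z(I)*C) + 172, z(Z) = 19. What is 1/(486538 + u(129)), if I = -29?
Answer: 1/505802 ≈ 1.9771e-6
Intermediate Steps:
u(C) = 172 + C**2 + 19*C (u(C) = (C**2 + 19*C) + 172 = 172 + C**2 + 19*C)
1/(486538 + u(129)) = 1/(486538 + (172 + 129**2 + 19*129)) = 1/(486538 + (172 + 16641 + 2451)) = 1/(486538 + 19264) = 1/505802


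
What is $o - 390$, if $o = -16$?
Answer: $-406$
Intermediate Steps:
$o - 390 = -16 - 390 = -406$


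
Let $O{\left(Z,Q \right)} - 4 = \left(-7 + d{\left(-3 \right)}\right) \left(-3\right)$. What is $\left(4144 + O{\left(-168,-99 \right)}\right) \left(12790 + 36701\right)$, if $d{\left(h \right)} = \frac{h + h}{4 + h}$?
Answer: $207218817$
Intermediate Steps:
$d{\left(h \right)} = \frac{2 h}{4 + h}$
$O{\left(Z,Q \right)} = 43$ ($O{\left(Z,Q \right)} = 4 + \left(-7 + 2 \left(-3\right) \frac{1}{4 - 3}\right) \left(-3\right) = 4 + \left(-7 + 2 \left(-3\right) 1^{-1}\right) \left(-3\right) = 4 + \left(-7 + 2 \left(-3\right) 1\right) \left(-3\right) = 4 + \left(-7 - 6\right) \left(-3\right) = 4 - -39 = 4 + 39 = 43$)
$\left(4144 + O{\left(-168,-99 \right)}\right) \left(12790 + 36701\right) = \left(4144 + 43\right) \left(12790 + 36701\right) = 4187 \cdot 49491 = 207218817$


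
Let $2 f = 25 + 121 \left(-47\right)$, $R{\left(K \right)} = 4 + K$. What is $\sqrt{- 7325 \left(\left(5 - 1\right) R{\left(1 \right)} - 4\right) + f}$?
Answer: $i \sqrt{120031} \approx 346.46 i$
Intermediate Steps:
$f = -2831$ ($f = \frac{25 + 121 \left(-47\right)}{2} = \frac{25 - 5687}{2} = \frac{1}{2} \left(-5662\right) = -2831$)
$\sqrt{- 7325 \left(\left(5 - 1\right) R{\left(1 \right)} - 4\right) + f} = \sqrt{- 7325 \left(\left(5 - 1\right) \left(4 + 1\right) - 4\right) - 2831} = \sqrt{- 7325 \left(\left(5 - 1\right) 5 - 4\right) - 2831} = \sqrt{- 7325 \left(4 \cdot 5 - 4\right) - 2831} = \sqrt{- 7325 \left(20 - 4\right) - 2831} = \sqrt{\left(-7325\right) 16 - 2831} = \sqrt{-117200 - 2831} = \sqrt{-120031} = i \sqrt{120031}$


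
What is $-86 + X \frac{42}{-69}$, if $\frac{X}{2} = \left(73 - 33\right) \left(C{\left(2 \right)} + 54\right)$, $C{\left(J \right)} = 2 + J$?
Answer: $- \frac{66938}{23} \approx -2910.3$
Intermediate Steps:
$X = 4640$ ($X = 2 \left(73 - 33\right) \left(\left(2 + 2\right) + 54\right) = 2 \cdot 40 \left(4 + 54\right) = 2 \cdot 40 \cdot 58 = 2 \cdot 2320 = 4640$)
$-86 + X \frac{42}{-69} = -86 + 4640 \frac{42}{-69} = -86 + 4640 \cdot 42 \left(- \frac{1}{69}\right) = -86 + 4640 \left(- \frac{14}{23}\right) = -86 - \frac{64960}{23} = - \frac{66938}{23}$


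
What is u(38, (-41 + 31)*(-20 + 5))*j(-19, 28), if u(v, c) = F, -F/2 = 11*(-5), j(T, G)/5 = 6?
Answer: 3300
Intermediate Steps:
j(T, G) = 30 (j(T, G) = 5*6 = 30)
F = 110 (F = -22*(-5) = -2*(-55) = 110)
u(v, c) = 110
u(38, (-41 + 31)*(-20 + 5))*j(-19, 28) = 110*30 = 3300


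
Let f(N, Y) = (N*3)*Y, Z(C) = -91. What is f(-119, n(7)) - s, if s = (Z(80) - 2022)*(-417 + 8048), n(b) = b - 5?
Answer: 16123589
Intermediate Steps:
n(b) = -5 + b
f(N, Y) = 3*N*Y (f(N, Y) = (3*N)*Y = 3*N*Y)
s = -16124303 (s = (-91 - 2022)*(-417 + 8048) = -2113*7631 = -16124303)
f(-119, n(7)) - s = 3*(-119)*(-5 + 7) - 1*(-16124303) = 3*(-119)*2 + 16124303 = -714 + 16124303 = 16123589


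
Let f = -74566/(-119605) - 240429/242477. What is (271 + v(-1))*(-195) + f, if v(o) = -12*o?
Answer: -1600456333538788/29001461585 ≈ -55185.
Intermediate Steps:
f = -10675970563/29001461585 (f = -74566*(-1/119605) - 240429*1/242477 = 74566/119605 - 240429/242477 = -10675970563/29001461585 ≈ -0.36812)
(271 + v(-1))*(-195) + f = (271 - 12*(-1))*(-195) - 10675970563/29001461585 = (271 + 12)*(-195) - 10675970563/29001461585 = 283*(-195) - 10675970563/29001461585 = -55185 - 10675970563/29001461585 = -1600456333538788/29001461585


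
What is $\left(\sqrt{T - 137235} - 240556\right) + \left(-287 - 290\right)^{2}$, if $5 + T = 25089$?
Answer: $92373 + i \sqrt{112151} \approx 92373.0 + 334.89 i$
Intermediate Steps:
$T = 25084$ ($T = -5 + 25089 = 25084$)
$\left(\sqrt{T - 137235} - 240556\right) + \left(-287 - 290\right)^{2} = \left(\sqrt{25084 - 137235} - 240556\right) + \left(-287 - 290\right)^{2} = \left(\sqrt{-112151} - 240556\right) + \left(-577\right)^{2} = \left(i \sqrt{112151} - 240556\right) + 332929 = \left(-240556 + i \sqrt{112151}\right) + 332929 = 92373 + i \sqrt{112151}$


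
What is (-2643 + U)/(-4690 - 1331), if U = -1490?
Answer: 4133/6021 ≈ 0.68643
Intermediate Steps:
(-2643 + U)/(-4690 - 1331) = (-2643 - 1490)/(-4690 - 1331) = -4133/(-6021) = -4133*(-1/6021) = 4133/6021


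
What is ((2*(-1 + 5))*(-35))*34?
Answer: -9520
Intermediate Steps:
((2*(-1 + 5))*(-35))*34 = ((2*4)*(-35))*34 = (8*(-35))*34 = -280*34 = -9520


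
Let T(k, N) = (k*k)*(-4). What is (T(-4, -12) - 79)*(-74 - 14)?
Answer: 12584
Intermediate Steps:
T(k, N) = -4*k² (T(k, N) = k²*(-4) = -4*k²)
(T(-4, -12) - 79)*(-74 - 14) = (-4*(-4)² - 79)*(-74 - 14) = (-4*16 - 79)*(-88) = (-64 - 79)*(-88) = -143*(-88) = 12584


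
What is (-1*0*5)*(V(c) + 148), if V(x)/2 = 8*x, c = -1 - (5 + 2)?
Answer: 0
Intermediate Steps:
c = -8 (c = -1 - 1*7 = -1 - 7 = -8)
V(x) = 16*x (V(x) = 2*(8*x) = 16*x)
(-1*0*5)*(V(c) + 148) = (-1*0*5)*(16*(-8) + 148) = (0*5)*(-128 + 148) = 0*20 = 0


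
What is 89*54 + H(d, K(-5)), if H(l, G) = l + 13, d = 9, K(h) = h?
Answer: 4828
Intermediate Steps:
H(l, G) = 13 + l
89*54 + H(d, K(-5)) = 89*54 + (13 + 9) = 4806 + 22 = 4828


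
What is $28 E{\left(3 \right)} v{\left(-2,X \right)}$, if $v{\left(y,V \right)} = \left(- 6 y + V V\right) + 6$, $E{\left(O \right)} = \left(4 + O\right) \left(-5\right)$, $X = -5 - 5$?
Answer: $-115640$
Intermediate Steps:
$X = -10$ ($X = -5 - 5 = -10$)
$E{\left(O \right)} = -20 - 5 O$
$v{\left(y,V \right)} = 6 + V^{2} - 6 y$ ($v{\left(y,V \right)} = \left(- 6 y + V^{2}\right) + 6 = \left(V^{2} - 6 y\right) + 6 = 6 + V^{2} - 6 y$)
$28 E{\left(3 \right)} v{\left(-2,X \right)} = 28 \left(-20 - 15\right) \left(6 + \left(-10\right)^{2} - -12\right) = 28 \left(-20 - 15\right) \left(6 + 100 + 12\right) = 28 \left(-35\right) 118 = \left(-980\right) 118 = -115640$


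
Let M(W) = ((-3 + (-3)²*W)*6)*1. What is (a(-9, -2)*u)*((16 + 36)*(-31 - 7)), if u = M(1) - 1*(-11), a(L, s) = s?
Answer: 185744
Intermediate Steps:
M(W) = -18 + 54*W (M(W) = ((-3 + 9*W)*6)*1 = (-18 + 54*W)*1 = -18 + 54*W)
u = 47 (u = (-18 + 54*1) - 1*(-11) = (-18 + 54) + 11 = 36 + 11 = 47)
(a(-9, -2)*u)*((16 + 36)*(-31 - 7)) = (-2*47)*((16 + 36)*(-31 - 7)) = -4888*(-38) = -94*(-1976) = 185744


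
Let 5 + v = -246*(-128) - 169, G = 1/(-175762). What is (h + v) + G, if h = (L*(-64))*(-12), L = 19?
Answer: 8068530371/175762 ≈ 45906.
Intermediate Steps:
G = -1/175762 ≈ -5.6895e-6
v = 31314 (v = -5 + (-246*(-128) - 169) = -5 + (31488 - 169) = -5 + 31319 = 31314)
h = 14592 (h = (19*(-64))*(-12) = -1216*(-12) = 14592)
(h + v) + G = (14592 + 31314) - 1/175762 = 45906 - 1/175762 = 8068530371/175762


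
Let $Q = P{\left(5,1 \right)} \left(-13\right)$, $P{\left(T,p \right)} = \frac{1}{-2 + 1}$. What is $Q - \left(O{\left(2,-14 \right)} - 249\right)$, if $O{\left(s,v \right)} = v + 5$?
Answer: $271$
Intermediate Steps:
$P{\left(T,p \right)} = -1$ ($P{\left(T,p \right)} = \frac{1}{-1} = -1$)
$O{\left(s,v \right)} = 5 + v$
$Q = 13$ ($Q = \left(-1\right) \left(-13\right) = 13$)
$Q - \left(O{\left(2,-14 \right)} - 249\right) = 13 - \left(\left(5 - 14\right) - 249\right) = 13 - \left(-9 - 249\right) = 13 - -258 = 13 + 258 = 271$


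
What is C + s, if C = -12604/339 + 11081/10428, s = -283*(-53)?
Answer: 17631722285/1178364 ≈ 14963.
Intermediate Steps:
s = 14999
C = -42559351/1178364 (C = -12604*1/339 + 11081*(1/10428) = -12604/339 + 11081/10428 = -42559351/1178364 ≈ -36.117)
C + s = -42559351/1178364 + 14999 = 17631722285/1178364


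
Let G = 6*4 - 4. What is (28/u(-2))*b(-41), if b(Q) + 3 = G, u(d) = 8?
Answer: 119/2 ≈ 59.500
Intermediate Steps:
G = 20 (G = 24 - 4 = 20)
b(Q) = 17 (b(Q) = -3 + 20 = 17)
(28/u(-2))*b(-41) = (28/8)*17 = (28*(⅛))*17 = (7/2)*17 = 119/2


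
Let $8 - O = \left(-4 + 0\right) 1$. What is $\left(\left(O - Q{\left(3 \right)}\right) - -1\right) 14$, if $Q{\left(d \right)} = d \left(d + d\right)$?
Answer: $-70$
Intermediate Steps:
$Q{\left(d \right)} = 2 d^{2}$ ($Q{\left(d \right)} = d 2 d = 2 d^{2}$)
$O = 12$ ($O = 8 - \left(-4 + 0\right) 1 = 8 - \left(-4\right) 1 = 8 - -4 = 8 + 4 = 12$)
$\left(\left(O - Q{\left(3 \right)}\right) - -1\right) 14 = \left(\left(12 - 2 \cdot 3^{2}\right) - -1\right) 14 = \left(\left(12 - 2 \cdot 9\right) + 1\right) 14 = \left(\left(12 - 18\right) + 1\right) 14 = \left(-6 + 1\right) 14 = \left(-5\right) 14 = -70$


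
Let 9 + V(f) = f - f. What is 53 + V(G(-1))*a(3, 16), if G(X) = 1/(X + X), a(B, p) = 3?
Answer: 26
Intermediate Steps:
G(X) = 1/(2*X)
V(f) = -9 (V(f) = -9 + (f - f) = -9 + 0 = -9)
53 + V(G(-1))*a(3, 16) = 53 - 9*3 = 53 - 27 = 26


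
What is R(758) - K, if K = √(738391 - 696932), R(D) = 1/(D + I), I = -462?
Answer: 1/296 - √41459 ≈ -203.61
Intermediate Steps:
R(D) = 1/(-462 + D) (R(D) = 1/(D - 462) = 1/(-462 + D))
K = √41459 ≈ 203.61
R(758) - K = 1/(-462 + 758) - √41459 = 1/296 - √41459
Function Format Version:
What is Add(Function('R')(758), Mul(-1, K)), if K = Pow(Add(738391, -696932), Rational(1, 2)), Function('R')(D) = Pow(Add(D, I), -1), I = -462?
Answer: Add(Rational(1, 296), Mul(-1, Pow(41459, Rational(1, 2)))) ≈ -203.61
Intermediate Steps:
Function('R')(D) = Pow(Add(-462, D), -1) (Function('R')(D) = Pow(Add(D, -462), -1) = Pow(Add(-462, D), -1))
K = Pow(41459, Rational(1, 2)) ≈ 203.61
Add(Function('R')(758), Mul(-1, K)) = Add(Pow(Add(-462, 758), -1), Mul(-1, Pow(41459, Rational(1, 2)))) = Add(Pow(296, -1), Mul(-1, Pow(41459, Rational(1, 2)))) = Add(Rational(1, 296), Mul(-1, Pow(41459, Rational(1, 2))))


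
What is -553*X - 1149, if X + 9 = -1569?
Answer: 871485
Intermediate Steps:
X = -1578 (X = -9 - 1569 = -1578)
-553*X - 1149 = -553*(-1578) - 1149 = 872634 - 1149 = 871485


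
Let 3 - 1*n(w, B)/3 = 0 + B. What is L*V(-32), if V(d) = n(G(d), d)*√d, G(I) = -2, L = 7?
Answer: 2940*I*√2 ≈ 4157.8*I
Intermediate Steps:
n(w, B) = 9 - 3*B (n(w, B) = 9 - 3*(0 + B) = 9 - 3*B)
V(d) = √d*(9 - 3*d) (V(d) = (9 - 3*d)*√d = √d*(9 - 3*d))
L*V(-32) = 7*(3*√(-32)*(3 - 1*(-32))) = 7*(3*(4*I*√2)*(3 + 32)) = 7*(3*(4*I*√2)*35) = 7*(420*I*√2) = 2940*I*√2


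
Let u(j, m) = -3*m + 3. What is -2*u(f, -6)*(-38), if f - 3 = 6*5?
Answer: 1596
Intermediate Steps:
f = 33 (f = 3 + 6*5 = 3 + 30 = 33)
u(j, m) = 3 - 3*m
-2*u(f, -6)*(-38) = -2*(3 - 3*(-6))*(-38) = -2*(3 + 18)*(-38) = -2*21*(-38) = -42*(-38) = 1596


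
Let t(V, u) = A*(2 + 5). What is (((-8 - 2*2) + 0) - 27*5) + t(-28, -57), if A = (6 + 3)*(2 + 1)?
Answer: 42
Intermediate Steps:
A = 27 (A = 9*3 = 27)
t(V, u) = 189 (t(V, u) = 27*(2 + 5) = 27*7 = 189)
(((-8 - 2*2) + 0) - 27*5) + t(-28, -57) = (((-8 - 2*2) + 0) - 27*5) + 189 = (((-8 - 4) + 0) - 135) + 189 = ((-12 + 0) - 135) + 189 = (-12 - 135) + 189 = -147 + 189 = 42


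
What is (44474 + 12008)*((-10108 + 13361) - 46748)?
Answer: -2456684590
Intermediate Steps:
(44474 + 12008)*((-10108 + 13361) - 46748) = 56482*(3253 - 46748) = 56482*(-43495) = -2456684590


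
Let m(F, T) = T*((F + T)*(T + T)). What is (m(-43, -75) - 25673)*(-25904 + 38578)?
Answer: -17150114602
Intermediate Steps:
m(F, T) = 2*T**2*(F + T) (m(F, T) = T*((F + T)*(2*T)) = T*(2*T*(F + T)) = 2*T**2*(F + T))
(m(-43, -75) - 25673)*(-25904 + 38578) = (2*(-75)**2*(-43 - 75) - 25673)*(-25904 + 38578) = (2*5625*(-118) - 25673)*12674 = (-1327500 - 25673)*12674 = -1353173*12674 = -17150114602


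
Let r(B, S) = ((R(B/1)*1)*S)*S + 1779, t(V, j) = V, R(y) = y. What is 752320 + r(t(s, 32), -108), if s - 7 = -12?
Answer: 695779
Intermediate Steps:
s = -5 (s = 7 - 12 = -5)
r(B, S) = 1779 + B*S**2 (r(B, S) = (((B/1)*1)*S)*S + 1779 = (((B*1)*1)*S)*S + 1779 = ((B*1)*S)*S + 1779 = (B*S)*S + 1779 = B*S**2 + 1779 = 1779 + B*S**2)
752320 + r(t(s, 32), -108) = 752320 + (1779 - 5*(-108)**2) = 752320 + (1779 - 5*11664) = 752320 + (1779 - 58320) = 752320 - 56541 = 695779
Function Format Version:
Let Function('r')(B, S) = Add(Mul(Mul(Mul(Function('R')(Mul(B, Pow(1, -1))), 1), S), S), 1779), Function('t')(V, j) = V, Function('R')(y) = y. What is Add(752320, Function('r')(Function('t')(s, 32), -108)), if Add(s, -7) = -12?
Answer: 695779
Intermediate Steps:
s = -5 (s = Add(7, -12) = -5)
Function('r')(B, S) = Add(1779, Mul(B, Pow(S, 2))) (Function('r')(B, S) = Add(Mul(Mul(Mul(Mul(B, Pow(1, -1)), 1), S), S), 1779) = Add(Mul(Mul(Mul(Mul(B, 1), 1), S), S), 1779) = Add(Mul(Mul(Mul(B, 1), S), S), 1779) = Add(Mul(Mul(B, S), S), 1779) = Add(Mul(B, Pow(S, 2)), 1779) = Add(1779, Mul(B, Pow(S, 2))))
Add(752320, Function('r')(Function('t')(s, 32), -108)) = Add(752320, Add(1779, Mul(-5, Pow(-108, 2)))) = Add(752320, Add(1779, Mul(-5, 11664))) = Add(752320, Add(1779, -58320)) = Add(752320, -56541) = 695779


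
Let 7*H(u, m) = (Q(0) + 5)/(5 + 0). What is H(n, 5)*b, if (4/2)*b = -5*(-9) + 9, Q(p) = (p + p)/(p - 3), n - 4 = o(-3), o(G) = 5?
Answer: 27/7 ≈ 3.8571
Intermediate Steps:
n = 9 (n = 4 + 5 = 9)
Q(p) = 2*p/(-3 + p) (Q(p) = (2*p)/(-3 + p) = 2*p/(-3 + p))
b = 27 (b = (-5*(-9) + 9)/2 = (45 + 9)/2 = (1/2)*54 = 27)
H(u, m) = 1/7 (H(u, m) = ((2*0/(-3 + 0) + 5)/(5 + 0))/7 = ((2*0/(-3) + 5)/5)/7 = ((2*0*(-1/3) + 5)*(1/5))/7 = ((0 + 5)*(1/5))/7 = (5*(1/5))/7 = (1/7)*1 = 1/7)
H(n, 5)*b = (1/7)*27 = 27/7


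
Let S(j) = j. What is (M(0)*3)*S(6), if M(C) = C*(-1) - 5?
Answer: -90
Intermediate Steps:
M(C) = -5 - C (M(C) = -C - 5 = -5 - C)
(M(0)*3)*S(6) = ((-5 - 1*0)*3)*6 = ((-5 + 0)*3)*6 = -5*3*6 = -15*6 = -90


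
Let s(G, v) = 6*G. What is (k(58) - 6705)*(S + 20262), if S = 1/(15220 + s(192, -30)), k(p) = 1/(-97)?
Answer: -107876099911745/794042 ≈ -1.3586e+8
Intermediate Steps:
k(p) = -1/97
S = 1/16372 (S = 1/(15220 + 6*192) = 1/(15220 + 1152) = 1/16372 ≈ 6.1080e-5)
(k(58) - 6705)*(S + 20262) = (-1/97 - 6705)*(1/16372 + 20262) = -650386/97*331729465/16372 = -107876099911745/794042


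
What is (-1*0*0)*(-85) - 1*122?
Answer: -122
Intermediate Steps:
(-1*0*0)*(-85) - 1*122 = (0*0)*(-85) - 122 = 0*(-85) - 122 = 0 - 122 = -122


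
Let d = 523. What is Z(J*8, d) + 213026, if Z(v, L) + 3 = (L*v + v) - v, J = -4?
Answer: 196287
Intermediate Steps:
Z(v, L) = -3 + L*v (Z(v, L) = -3 + ((L*v + v) - v) = -3 + ((v + L*v) - v) = -3 + L*v)
Z(J*8, d) + 213026 = (-3 + 523*(-4*8)) + 213026 = (-3 + 523*(-32)) + 213026 = (-3 - 16736) + 213026 = -16739 + 213026 = 196287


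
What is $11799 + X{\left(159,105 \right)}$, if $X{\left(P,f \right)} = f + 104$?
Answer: $12008$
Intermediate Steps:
$X{\left(P,f \right)} = 104 + f$
$11799 + X{\left(159,105 \right)} = 11799 + \left(104 + 105\right) = 11799 + 209 = 12008$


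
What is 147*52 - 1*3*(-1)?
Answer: 7647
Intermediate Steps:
147*52 - 1*3*(-1) = 7644 - 3*(-1) = 7644 + 3 = 7647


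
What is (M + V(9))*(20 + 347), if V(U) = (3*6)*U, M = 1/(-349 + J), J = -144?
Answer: 29310455/493 ≈ 59453.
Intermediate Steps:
M = -1/493 (M = 1/(-349 - 144) = 1/(-493) = -1/493 ≈ -0.0020284)
V(U) = 18*U
(M + V(9))*(20 + 347) = (-1/493 + 18*9)*(20 + 347) = (-1/493 + 162)*367 = (79865/493)*367 = 29310455/493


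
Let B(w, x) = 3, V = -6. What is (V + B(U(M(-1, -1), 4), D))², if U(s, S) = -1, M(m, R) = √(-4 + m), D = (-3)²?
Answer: 9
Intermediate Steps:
D = 9
(V + B(U(M(-1, -1), 4), D))² = (-6 + 3)² = (-3)² = 9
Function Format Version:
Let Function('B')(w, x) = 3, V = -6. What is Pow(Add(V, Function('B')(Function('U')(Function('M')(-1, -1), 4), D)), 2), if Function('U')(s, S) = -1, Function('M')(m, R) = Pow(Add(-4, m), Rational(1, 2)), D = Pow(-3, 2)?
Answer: 9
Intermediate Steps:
D = 9
Pow(Add(V, Function('B')(Function('U')(Function('M')(-1, -1), 4), D)), 2) = Pow(Add(-6, 3), 2) = Pow(-3, 2) = 9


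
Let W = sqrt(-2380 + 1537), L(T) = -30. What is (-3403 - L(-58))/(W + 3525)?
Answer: -3963275/4142156 + 3373*I*sqrt(843)/12426468 ≈ -0.95681 + 0.007881*I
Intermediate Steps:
W = I*sqrt(843) (W = sqrt(-843) = I*sqrt(843) ≈ 29.034*I)
(-3403 - L(-58))/(W + 3525) = (-3403 - 1*(-30))/(I*sqrt(843) + 3525) = (-3403 + 30)/(3525 + I*sqrt(843)) = -3373/(3525 + I*sqrt(843))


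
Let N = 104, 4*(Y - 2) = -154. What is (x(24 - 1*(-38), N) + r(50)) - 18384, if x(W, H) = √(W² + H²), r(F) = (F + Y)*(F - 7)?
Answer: -35607/2 + 2*√3665 ≈ -17682.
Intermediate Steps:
Y = -73/2 (Y = 2 + (¼)*(-154) = 2 - 77/2 = -73/2 ≈ -36.500)
r(F) = (-7 + F)*(-73/2 + F) (r(F) = (F - 73/2)*(F - 7) = (-73/2 + F)*(-7 + F) = (-7 + F)*(-73/2 + F))
x(W, H) = √(H² + W²)
(x(24 - 1*(-38), N) + r(50)) - 18384 = (√(104² + (24 - 1*(-38))²) + (511/2 + 50² - 87/2*50)) - 18384 = (√(10816 + (24 + 38)²) + (511/2 + 2500 - 2175)) - 18384 = (√(10816 + 62²) + 1161/2) - 18384 = (√(10816 + 3844) + 1161/2) - 18384 = (√14660 + 1161/2) - 18384 = (2*√3665 + 1161/2) - 18384 = (1161/2 + 2*√3665) - 18384 = -35607/2 + 2*√3665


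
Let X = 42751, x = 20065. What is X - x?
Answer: 22686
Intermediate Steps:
X - x = 42751 - 1*20065 = 42751 - 20065 = 22686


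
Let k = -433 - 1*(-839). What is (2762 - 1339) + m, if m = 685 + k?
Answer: 2514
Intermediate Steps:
k = 406 (k = -433 + 839 = 406)
m = 1091 (m = 685 + 406 = 1091)
(2762 - 1339) + m = (2762 - 1339) + 1091 = 1423 + 1091 = 2514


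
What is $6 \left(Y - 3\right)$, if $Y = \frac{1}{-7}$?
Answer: $- \frac{132}{7} \approx -18.857$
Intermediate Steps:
$Y = - \frac{1}{7} \approx -0.14286$
$6 \left(Y - 3\right) = 6 \left(- \frac{1}{7} - 3\right) = 6 \left(- \frac{22}{7}\right) = - \frac{132}{7}$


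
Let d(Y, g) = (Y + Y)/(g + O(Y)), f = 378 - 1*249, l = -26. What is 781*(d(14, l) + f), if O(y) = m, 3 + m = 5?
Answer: 599027/6 ≈ 99838.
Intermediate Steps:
m = 2 (m = -3 + 5 = 2)
O(y) = 2
f = 129 (f = 378 - 249 = 129)
d(Y, g) = 2*Y/(2 + g) (d(Y, g) = (Y + Y)/(g + 2) = (2*Y)/(2 + g) = 2*Y/(2 + g))
781*(d(14, l) + f) = 781*(2*14/(2 - 26) + 129) = 781*(2*14/(-24) + 129) = 781*(2*14*(-1/24) + 129) = 781*(-7/6 + 129) = 781*(767/6) = 599027/6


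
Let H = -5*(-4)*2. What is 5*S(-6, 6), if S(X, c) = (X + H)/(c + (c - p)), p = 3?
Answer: 170/9 ≈ 18.889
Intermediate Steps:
H = 40 (H = 20*2 = 40)
S(X, c) = (40 + X)/(-3 + 2*c) (S(X, c) = (X + 40)/(c + (c - 1*3)) = (40 + X)/(c + (c - 3)) = (40 + X)/(c + (-3 + c)) = (40 + X)/(-3 + 2*c))
5*S(-6, 6) = 5*((40 - 6)/(-3 + 2*6)) = 5*(34/(-3 + 12)) = 5*(34/9) = 170/9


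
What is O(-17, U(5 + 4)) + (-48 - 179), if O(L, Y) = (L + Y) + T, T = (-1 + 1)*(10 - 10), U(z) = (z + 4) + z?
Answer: -222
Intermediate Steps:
U(z) = 4 + 2*z (U(z) = (4 + z) + z = 4 + 2*z)
T = 0 (T = 0*0 = 0)
O(L, Y) = L + Y (O(L, Y) = (L + Y) + 0 = L + Y)
O(-17, U(5 + 4)) + (-48 - 179) = (-17 + (4 + 2*(5 + 4))) + (-48 - 179) = (-17 + (4 + 2*9)) - 227 = (-17 + (4 + 18)) - 227 = (-17 + 22) - 227 = 5 - 227 = -222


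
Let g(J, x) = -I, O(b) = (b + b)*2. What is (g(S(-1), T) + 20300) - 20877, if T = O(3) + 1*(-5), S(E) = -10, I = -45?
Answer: -532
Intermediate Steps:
O(b) = 4*b (O(b) = (2*b)*2 = 4*b)
T = 7 (T = 4*3 + 1*(-5) = 12 - 5 = 7)
g(J, x) = 45 (g(J, x) = -1*(-45) = 45)
(g(S(-1), T) + 20300) - 20877 = (45 + 20300) - 20877 = 20345 - 20877 = -532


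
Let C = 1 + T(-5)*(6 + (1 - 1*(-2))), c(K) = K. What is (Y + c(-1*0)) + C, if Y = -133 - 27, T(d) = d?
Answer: -204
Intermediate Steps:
Y = -160
C = -44 (C = 1 - 5*(6 + (1 - 1*(-2))) = 1 - 5*(6 + (1 + 2)) = 1 - 5*(6 + 3) = 1 - 5*9 = 1 - 45 = -44)
(Y + c(-1*0)) + C = (-160 - 1*0) - 44 = (-160 + 0) - 44 = -160 - 44 = -204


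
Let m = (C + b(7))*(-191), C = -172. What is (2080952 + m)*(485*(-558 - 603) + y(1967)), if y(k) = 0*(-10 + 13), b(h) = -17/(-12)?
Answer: -4760395855695/4 ≈ -1.1901e+12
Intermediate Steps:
b(h) = 17/12 (b(h) = -17*(-1/12) = 17/12)
y(k) = 0 (y(k) = 0*3 = 0)
m = 390977/12 (m = (-172 + 17/12)*(-191) = -2047/12*(-191) = 390977/12 ≈ 32581.)
(2080952 + m)*(485*(-558 - 603) + y(1967)) = (2080952 + 390977/12)*(485*(-558 - 603) + 0) = 25362401*(485*(-1161) + 0)/12 = 25362401*(-563085 + 0)/12 = (25362401/12)*(-563085) = -4760395855695/4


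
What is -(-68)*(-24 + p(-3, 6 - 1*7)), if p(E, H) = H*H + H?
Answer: -1632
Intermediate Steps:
p(E, H) = H + H**2 (p(E, H) = H**2 + H = H + H**2)
-(-68)*(-24 + p(-3, 6 - 1*7)) = -(-68)*(-24 + (6 - 1*7)*(1 + (6 - 1*7))) = -(-68)*(-24 + (6 - 7)*(1 + (6 - 7))) = -(-68)*(-24 - (1 - 1)) = -(-68)*(-24 - 1*0) = -(-68)*(-24 + 0) = -(-68)*(-24) = -1*1632 = -1632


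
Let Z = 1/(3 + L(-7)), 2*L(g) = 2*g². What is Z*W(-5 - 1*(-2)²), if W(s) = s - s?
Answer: 0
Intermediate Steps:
L(g) = g² (L(g) = (2*g²)/2 = g²)
Z = 1/52 (Z = 1/(3 + (-7)²) = 1/(3 + 49) = 1/52 ≈ 0.019231)
W(s) = 0
Z*W(-5 - 1*(-2)²) = (1/52)*0 = 0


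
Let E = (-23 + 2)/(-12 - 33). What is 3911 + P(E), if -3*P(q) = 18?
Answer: 3905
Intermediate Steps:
E = 7/15 (E = -21/(-45) = -21*(-1/45) = 7/15 ≈ 0.46667)
P(q) = -6 (P(q) = -⅓*18 = -6)
3911 + P(E) = 3911 - 6 = 3905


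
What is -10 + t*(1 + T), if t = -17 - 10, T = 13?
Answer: -388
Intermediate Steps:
t = -27
-10 + t*(1 + T) = -10 - 27*(1 + 13) = -10 - 27*14 = -10 - 378 = -388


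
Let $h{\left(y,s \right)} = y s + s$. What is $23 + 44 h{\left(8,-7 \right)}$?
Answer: $-2749$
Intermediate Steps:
$h{\left(y,s \right)} = s + s y$ ($h{\left(y,s \right)} = s y + s = s + s y$)
$23 + 44 h{\left(8,-7 \right)} = 23 + 44 \left(- 7 \left(1 + 8\right)\right) = 23 + 44 \left(\left(-7\right) 9\right) = 23 + 44 \left(-63\right) = 23 - 2772 = -2749$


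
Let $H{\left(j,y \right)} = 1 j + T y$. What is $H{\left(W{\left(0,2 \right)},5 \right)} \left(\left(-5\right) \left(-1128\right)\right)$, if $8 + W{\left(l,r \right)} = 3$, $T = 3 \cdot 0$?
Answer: $-28200$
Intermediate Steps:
$T = 0$
$W{\left(l,r \right)} = -5$ ($W{\left(l,r \right)} = -8 + 3 = -5$)
$H{\left(j,y \right)} = j$ ($H{\left(j,y \right)} = 1 j + 0 y = j + 0 = j$)
$H{\left(W{\left(0,2 \right)},5 \right)} \left(\left(-5\right) \left(-1128\right)\right) = - 5 \left(\left(-5\right) \left(-1128\right)\right) = \left(-5\right) 5640 = -28200$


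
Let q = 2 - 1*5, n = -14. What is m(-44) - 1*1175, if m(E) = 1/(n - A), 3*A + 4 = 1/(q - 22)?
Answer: -1115150/949 ≈ -1175.1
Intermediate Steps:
q = -3 (q = 2 - 5 = -3)
A = -101/75 (A = -4/3 + 1/(3*(-3 - 22)) = -4/3 + (⅓)/(-25) = -4/3 + (⅓)*(-1/25) = -4/3 - 1/75 = -101/75 ≈ -1.3467)
m(E) = -75/949 (m(E) = 1/(-14 - 1*(-101/75)) = 1/(-14 + 101/75) = 1/(-949/75) = -75/949)
m(-44) - 1*1175 = -75/949 - 1*1175 = -75/949 - 1175 = -1115150/949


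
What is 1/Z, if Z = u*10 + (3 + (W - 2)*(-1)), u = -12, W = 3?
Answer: -1/118 ≈ -0.0084746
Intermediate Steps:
Z = -118 (Z = -12*10 + (3 + (3 - 2)*(-1)) = -120 + (3 + 1*(-1)) = -120 + (3 - 1) = -120 + 2 = -118)
1/Z = 1/(-118) = -1/118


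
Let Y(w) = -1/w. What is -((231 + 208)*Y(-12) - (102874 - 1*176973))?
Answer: -889627/12 ≈ -74136.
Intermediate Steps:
-((231 + 208)*Y(-12) - (102874 - 1*176973)) = -((231 + 208)*(-1/(-12)) - (102874 - 1*176973)) = -(439*(-1*(-1/12)) - (102874 - 176973)) = -(439*(1/12) - 1*(-74099)) = -(439/12 + 74099) = -1*889627/12 = -889627/12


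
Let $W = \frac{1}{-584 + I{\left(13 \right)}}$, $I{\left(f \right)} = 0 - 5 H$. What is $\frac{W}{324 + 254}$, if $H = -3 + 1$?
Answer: $- \frac{1}{331772} \approx -3.0141 \cdot 10^{-6}$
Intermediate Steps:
$H = -2$
$I{\left(f \right)} = 10$ ($I{\left(f \right)} = 0 - -10 = 0 + 10 = 10$)
$W = - \frac{1}{574}$ ($W = \frac{1}{-584 + 10} = \frac{1}{-574} = - \frac{1}{574} \approx -0.0017422$)
$\frac{W}{324 + 254} = - \frac{1}{574 \left(324 + 254\right)} = - \frac{1}{574 \cdot 578} = \left(- \frac{1}{574}\right) \frac{1}{578} = - \frac{1}{331772}$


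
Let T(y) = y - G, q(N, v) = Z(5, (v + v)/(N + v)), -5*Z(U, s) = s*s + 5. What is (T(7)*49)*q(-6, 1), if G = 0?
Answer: -44247/125 ≈ -353.98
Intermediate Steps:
Z(U, s) = -1 - s**2/5 (Z(U, s) = -(s*s + 5)/5 = -(s**2 + 5)/5 = -(5 + s**2)/5 = -1 - s**2/5)
q(N, v) = -1 - 4*v**2/(5*(N + v)**2) (q(N, v) = -1 - (v + v)**2/(N + v)**2/5 = -1 - 4*v**2/(N + v)**2/5 = -1 - 4*v**2/(5*(N + v)**2))
T(y) = y (T(y) = y - 1*0 = y + 0 = y)
(T(7)*49)*q(-6, 1) = (7*49)*(-1 - 4/5*1**2/(-6 + 1)**2) = 343*(-1 - 4/5*1/(-5)**2) = 343*(-1 - 4/5*1*1/25) = 343*(-1 - 4/125) = 343*(-129/125) = -44247/125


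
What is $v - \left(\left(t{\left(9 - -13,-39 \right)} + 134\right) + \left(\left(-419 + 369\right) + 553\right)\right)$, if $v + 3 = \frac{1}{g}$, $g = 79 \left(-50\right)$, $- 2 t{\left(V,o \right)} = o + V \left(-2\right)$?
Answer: $- \frac{1345963}{1975} \approx -681.5$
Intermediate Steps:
$t{\left(V,o \right)} = V - \frac{o}{2}$ ($t{\left(V,o \right)} = - \frac{o + V \left(-2\right)}{2} = - \frac{o - 2 V}{2} = V - \frac{o}{2}$)
$g = -3950$
$v = - \frac{11851}{3950}$ ($v = -3 + \frac{1}{-3950} = -3 - \frac{1}{3950} = - \frac{11851}{3950} \approx -3.0003$)
$v - \left(\left(t{\left(9 - -13,-39 \right)} + 134\right) + \left(\left(-419 + 369\right) + 553\right)\right) = - \frac{11851}{3950} - \left(\left(\left(\left(9 - -13\right) - - \frac{39}{2}\right) + 134\right) + \left(\left(-419 + 369\right) + 553\right)\right) = - \frac{11851}{3950} - \left(\left(\left(\left(9 + 13\right) + \frac{39}{2}\right) + 134\right) + \left(-50 + 553\right)\right) = - \frac{11851}{3950} - \left(\left(\left(22 + \frac{39}{2}\right) + 134\right) + 503\right) = - \frac{11851}{3950} - \left(\left(\frac{83}{2} + 134\right) + 503\right) = - \frac{11851}{3950} - \left(\frac{351}{2} + 503\right) = - \frac{11851}{3950} - \frac{1357}{2} = - \frac{1345963}{1975}$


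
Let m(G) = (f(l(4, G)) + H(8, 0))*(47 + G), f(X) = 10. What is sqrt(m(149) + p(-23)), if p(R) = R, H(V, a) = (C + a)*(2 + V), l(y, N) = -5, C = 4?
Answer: sqrt(9777) ≈ 98.879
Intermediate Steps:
H(V, a) = (2 + V)*(4 + a) (H(V, a) = (4 + a)*(2 + V) = (2 + V)*(4 + a))
m(G) = 2350 + 50*G (m(G) = (10 + (8 + 2*0 + 4*8 + 8*0))*(47 + G) = (10 + (8 + 0 + 32 + 0))*(47 + G) = (10 + 40)*(47 + G) = 50*(47 + G) = 2350 + 50*G)
sqrt(m(149) + p(-23)) = sqrt((2350 + 50*149) - 23) = sqrt((2350 + 7450) - 23) = sqrt(9800 - 23) = sqrt(9777)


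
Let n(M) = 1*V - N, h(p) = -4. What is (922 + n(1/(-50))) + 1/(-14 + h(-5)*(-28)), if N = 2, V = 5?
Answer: 90651/98 ≈ 925.01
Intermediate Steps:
n(M) = 3 (n(M) = 1*5 - 1*2 = 5 - 2 = 3)
(922 + n(1/(-50))) + 1/(-14 + h(-5)*(-28)) = (922 + 3) + 1/(-14 - 4*(-28)) = 925 + 1/(-14 + 112) = 925 + 1/98 = 90651/98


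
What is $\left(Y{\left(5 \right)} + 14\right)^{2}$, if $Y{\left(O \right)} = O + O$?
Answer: $576$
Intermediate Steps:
$Y{\left(O \right)} = 2 O$
$\left(Y{\left(5 \right)} + 14\right)^{2} = \left(2 \cdot 5 + 14\right)^{2} = \left(10 + 14\right)^{2} = 24^{2} = 576$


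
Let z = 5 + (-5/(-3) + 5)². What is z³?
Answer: 88121125/729 ≈ 1.2088e+5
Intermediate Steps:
z = 445/9 (z = 5 + (-5*(-⅓) + 5)² = 5 + (5/3 + 5)² = 5 + (20/3)² = 5 + 400/9 = 445/9 ≈ 49.444)
z³ = (445/9)³ = 88121125/729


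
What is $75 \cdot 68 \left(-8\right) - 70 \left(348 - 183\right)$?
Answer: $-52350$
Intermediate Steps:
$75 \cdot 68 \left(-8\right) - 70 \left(348 - 183\right) = 5100 \left(-8\right) - 70 \cdot 165 = -40800 - 11550 = -52350$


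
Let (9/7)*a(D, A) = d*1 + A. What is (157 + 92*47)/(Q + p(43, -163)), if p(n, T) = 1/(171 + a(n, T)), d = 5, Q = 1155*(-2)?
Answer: -1940273/1000221 ≈ -1.9398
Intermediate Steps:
Q = -2310
a(D, A) = 35/9 + 7*A/9 (a(D, A) = 7*(5*1 + A)/9 = 7*(5 + A)/9 = 35/9 + 7*A/9)
p(n, T) = 1/(1574/9 + 7*T/9) (p(n, T) = 1/(171 + (35/9 + 7*T/9)) = 1/(1574/9 + 7*T/9))
(157 + 92*47)/(Q + p(43, -163)) = (157 + 92*47)/(-2310 + 9/(1574 + 7*(-163))) = (157 + 4324)/(-2310 + 9/(1574 - 1141)) = 4481/(-2310 + 9/433) = 4481/(-1000221/433) = 4481*(-433/1000221) = -1940273/1000221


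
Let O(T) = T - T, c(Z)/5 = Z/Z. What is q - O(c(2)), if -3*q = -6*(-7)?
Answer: -14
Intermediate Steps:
c(Z) = 5 (c(Z) = 5*(Z/Z) = 5*1 = 5)
O(T) = 0
q = -14 (q = -(-2)*(-7) = -⅓*42 = -14)
q - O(c(2)) = -14 - 1*0 = -14 + 0 = -14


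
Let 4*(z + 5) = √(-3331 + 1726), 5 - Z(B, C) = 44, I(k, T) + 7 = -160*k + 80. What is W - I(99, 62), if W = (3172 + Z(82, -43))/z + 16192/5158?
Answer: 16179866677/1034179 - 12532*I*√1605/2005 ≈ 15645.0 - 250.41*I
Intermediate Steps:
I(k, T) = 73 - 160*k (I(k, T) = -7 + (-160*k + 80) = -7 + (80 - 160*k) = 73 - 160*k)
Z(B, C) = -39 (Z(B, C) = 5 - 1*44 = 5 - 44 = -39)
z = -5 + I*√1605/4 (z = -5 + √(-3331 + 1726)/4 = -5 + √(-1605)/4 = -5 + (I*√1605)/4 = -5 + I*√1605/4 ≈ -5.0 + 10.016*I)
W = 8096/2579 + 3133/(-5 + I*√1605/4) (W = (3172 - 39)/(-5 + I*√1605/4) + 16192/5158 = 3133/(-5 + I*√1605/4) + 16192*(1/5158) = 3133/(-5 + I*√1605/4) + 8096/2579 = 8096/2579 + 3133/(-5 + I*√1605/4) ≈ -121.87 - 250.41*I)
W - I(99, 62) = 4*(-8039527*I + 2024*√1605)/(2579*(√1605 + 20*I)) - (73 - 160*99) = 4*(-8039527*I + 2024*√1605)/(2579*(√1605 + 20*I)) - (73 - 15840) = 4*(-8039527*I + 2024*√1605)/(2579*(√1605 + 20*I)) - 1*(-15767) = 4*(-8039527*I + 2024*√1605)/(2579*(√1605 + 20*I)) + 15767 = 15767 + 4*(-8039527*I + 2024*√1605)/(2579*(√1605 + 20*I))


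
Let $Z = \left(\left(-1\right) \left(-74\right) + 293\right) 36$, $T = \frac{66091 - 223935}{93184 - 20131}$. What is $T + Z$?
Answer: $\frac{965018392}{73053} \approx 13210.0$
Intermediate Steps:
$T = - \frac{157844}{73053} \approx -2.1607$
$Z = 13212$ ($Z = \left(74 + 293\right) 36 = 367 \cdot 36 = 13212$)
$T + Z = - \frac{157844}{73053} + 13212 = \frac{965018392}{73053}$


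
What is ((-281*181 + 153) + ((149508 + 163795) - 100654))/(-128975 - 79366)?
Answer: -161941/208341 ≈ -0.77729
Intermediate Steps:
((-281*181 + 153) + ((149508 + 163795) - 100654))/(-128975 - 79366) = ((-50861 + 153) + (313303 - 100654))/(-208341) = (-50708 + 212649)*(-1/208341) = 161941*(-1/208341) = -161941/208341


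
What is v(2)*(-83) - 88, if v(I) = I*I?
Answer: -420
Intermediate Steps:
v(I) = I²
v(2)*(-83) - 88 = 2²*(-83) - 88 = 4*(-83) - 88 = -332 - 88 = -420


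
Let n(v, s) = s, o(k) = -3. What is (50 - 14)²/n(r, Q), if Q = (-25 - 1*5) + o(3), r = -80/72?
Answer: -432/11 ≈ -39.273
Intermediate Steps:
r = -10/9 (r = -80*1/72 = -10/9 ≈ -1.1111)
Q = -33 (Q = (-25 - 1*5) - 3 = (-25 - 5) - 3 = -30 - 3 = -33)
(50 - 14)²/n(r, Q) = (50 - 14)²/(-33) = 36²*(-1/33) = 1296*(-1/33) = -432/11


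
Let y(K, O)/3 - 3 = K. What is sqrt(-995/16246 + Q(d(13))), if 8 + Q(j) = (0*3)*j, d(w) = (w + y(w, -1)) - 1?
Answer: I*sqrt(2127624898)/16246 ≈ 2.8392*I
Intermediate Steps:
y(K, O) = 9 + 3*K
d(w) = 8 + 4*w (d(w) = (w + (9 + 3*w)) - 1 = (9 + 4*w) - 1 = 8 + 4*w)
Q(j) = -8 (Q(j) = -8 + (0*3)*j = -8 + 0*j = -8 + 0 = -8)
sqrt(-995/16246 + Q(d(13))) = sqrt(-995/16246 - 8) = sqrt(-130963/16246) = I*sqrt(2127624898)/16246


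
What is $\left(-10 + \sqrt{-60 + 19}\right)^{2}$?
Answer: $\left(10 - i \sqrt{41}\right)^{2} \approx 59.0 - 128.06 i$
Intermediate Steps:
$\left(-10 + \sqrt{-60 + 19}\right)^{2} = \left(-10 + \sqrt{-41}\right)^{2} = \left(-10 + i \sqrt{41}\right)^{2}$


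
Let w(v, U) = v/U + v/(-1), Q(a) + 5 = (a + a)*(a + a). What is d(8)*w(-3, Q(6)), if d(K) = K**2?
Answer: 26496/139 ≈ 190.62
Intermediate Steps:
Q(a) = -5 + 4*a**2 (Q(a) = -5 + (a + a)*(a + a) = -5 + (2*a)*(2*a) = -5 + 4*a**2)
w(v, U) = -v + v/U (w(v, U) = v/U + v*(-1) = v/U - v = -v + v/U)
d(8)*w(-3, Q(6)) = 8**2*(-1*(-3) - 3/(-5 + 4*6**2)) = 64*(3 - 3/(-5 + 4*36)) = 64*(3 - 3/(-5 + 144)) = 64*(3 - 3/139) = 64*(414/139) = 26496/139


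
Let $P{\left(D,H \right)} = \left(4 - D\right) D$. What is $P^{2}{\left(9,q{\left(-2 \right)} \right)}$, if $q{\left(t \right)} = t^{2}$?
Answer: $2025$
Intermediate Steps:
$P{\left(D,H \right)} = D \left(4 - D\right)$
$P^{2}{\left(9,q{\left(-2 \right)} \right)} = \left(9 \left(4 - 9\right)\right)^{2} = \left(9 \left(-5\right)\right)^{2} = \left(-45\right)^{2} = 2025$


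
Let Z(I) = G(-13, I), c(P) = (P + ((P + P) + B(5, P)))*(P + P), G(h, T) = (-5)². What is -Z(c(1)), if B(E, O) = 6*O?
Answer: -25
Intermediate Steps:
G(h, T) = 25
c(P) = 18*P² (c(P) = (P + ((P + P) + 6*P))*(P + P) = (P + (2*P + 6*P))*(2*P) = (P + 8*P)*(2*P) = (9*P)*(2*P) = 18*P²)
Z(I) = 25
-Z(c(1)) = -1*25 = -25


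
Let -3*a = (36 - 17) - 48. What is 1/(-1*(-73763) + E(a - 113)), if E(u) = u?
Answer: 3/220979 ≈ 1.3576e-5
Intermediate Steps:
a = 29/3 (a = -((36 - 17) - 48)/3 = -(19 - 48)/3 = -⅓*(-29) = 29/3 ≈ 9.6667)
1/(-1*(-73763) + E(a - 113)) = 1/(-1*(-73763) + (29/3 - 113)) = 1/(73763 - 310/3) = 1/(220979/3) = 3/220979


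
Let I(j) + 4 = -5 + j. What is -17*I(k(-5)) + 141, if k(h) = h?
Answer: 379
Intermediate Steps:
I(j) = -9 + j (I(j) = -4 + (-5 + j) = -9 + j)
-17*I(k(-5)) + 141 = -17*(-9 - 5) + 141 = -17*(-14) + 141 = 238 + 141 = 379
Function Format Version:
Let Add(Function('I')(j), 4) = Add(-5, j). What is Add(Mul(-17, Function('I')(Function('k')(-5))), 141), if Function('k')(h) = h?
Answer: 379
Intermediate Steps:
Function('I')(j) = Add(-9, j) (Function('I')(j) = Add(-4, Add(-5, j)) = Add(-9, j))
Add(Mul(-17, Function('I')(Function('k')(-5))), 141) = Add(Mul(-17, Add(-9, -5)), 141) = Add(Mul(-17, -14), 141) = Add(238, 141) = 379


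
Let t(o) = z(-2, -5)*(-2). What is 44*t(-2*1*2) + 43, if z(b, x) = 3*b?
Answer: 571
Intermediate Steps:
t(o) = 12 (t(o) = (3*(-2))*(-2) = -6*(-2) = 12)
44*t(-2*1*2) + 43 = 44*12 + 43 = 528 + 43 = 571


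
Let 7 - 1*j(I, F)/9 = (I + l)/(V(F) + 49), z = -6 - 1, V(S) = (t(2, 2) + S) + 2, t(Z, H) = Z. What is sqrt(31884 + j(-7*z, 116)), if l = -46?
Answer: 14*sqrt(27546)/13 ≈ 178.74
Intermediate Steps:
V(S) = 4 + S (V(S) = (2 + S) + 2 = 4 + S)
z = -7
j(I, F) = 63 - 9*(-46 + I)/(53 + F) (j(I, F) = 63 - 9*(I - 46)/((4 + F) + 49) = 63 - 9*(-46 + I)/(53 + F))
sqrt(31884 + j(-7*z, 116)) = sqrt(31884 + 9*(417 - (-7)*(-7) + 7*116)/(53 + 116)) = sqrt(31884 + 9*(417 - 1*49 + 812)/169) = sqrt(31884 + 9*(1/169)*(417 - 49 + 812)) = sqrt(31884 + 9*(1/169)*1180) = sqrt(31884 + 10620/169) = sqrt(5399016/169) = 14*sqrt(27546)/13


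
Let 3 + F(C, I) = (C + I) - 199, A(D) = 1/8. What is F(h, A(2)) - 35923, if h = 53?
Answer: -288575/8 ≈ -36072.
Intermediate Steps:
A(D) = ⅛
F(C, I) = -202 + C + I (F(C, I) = -3 + ((C + I) - 199) = -3 + (-199 + C + I) = -202 + C + I)
F(h, A(2)) - 35923 = (-202 + 53 + ⅛) - 35923 = -1191/8 - 35923 = -288575/8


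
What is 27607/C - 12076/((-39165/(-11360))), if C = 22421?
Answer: -87848768183/25089099 ≈ -3501.5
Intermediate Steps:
27607/C - 12076/((-39165/(-11360))) = 27607/22421 - 12076/((-39165/(-11360))) = 27607*(1/22421) - 12076/((-39165*(-1/11360))) = 27607/22421 - 12076/7833/2272 = 27607/22421 - 12076*2272/7833 = 27607/22421 - 27436672/7833 = -87848768183/25089099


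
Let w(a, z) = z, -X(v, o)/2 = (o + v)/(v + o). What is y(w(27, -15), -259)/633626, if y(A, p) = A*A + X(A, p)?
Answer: 223/633626 ≈ 0.00035194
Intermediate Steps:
X(v, o) = -2 (X(v, o) = -2*(o + v)/(v + o) = -2*(o + v)/(o + v) = -2*1 = -2)
y(A, p) = -2 + A**2 (y(A, p) = A*A - 2 = A**2 - 2 = -2 + A**2)
y(w(27, -15), -259)/633626 = (-2 + (-15)**2)/633626 = (-2 + 225)*(1/633626) = 223*(1/633626) = 223/633626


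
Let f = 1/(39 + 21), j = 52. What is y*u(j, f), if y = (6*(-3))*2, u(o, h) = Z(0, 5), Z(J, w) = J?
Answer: 0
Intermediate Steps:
f = 1/60 ≈ 0.016667
u(o, h) = 0
y = -36 (y = -18*2 = -36)
y*u(j, f) = -36*0 = 0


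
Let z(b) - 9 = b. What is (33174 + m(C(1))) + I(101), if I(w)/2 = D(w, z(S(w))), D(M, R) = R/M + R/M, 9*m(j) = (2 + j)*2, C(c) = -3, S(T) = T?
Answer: 30158924/909 ≈ 33178.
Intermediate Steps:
z(b) = 9 + b
m(j) = 4/9 + 2*j/9 (m(j) = ((2 + j)*2)/9 = (4 + 2*j)/9 = 4/9 + 2*j/9)
D(M, R) = 2*R/M
I(w) = 4*(9 + w)/w (I(w) = 2*(2*(9 + w)/w) = 4*(9 + w)/w)
(33174 + m(C(1))) + I(101) = (33174 + (4/9 + (2/9)*(-3))) + (4 + 36/101) = (33174 + (4/9 - 2/3)) + (4 + 36*(1/101)) = (33174 - 2/9) + (4 + 36/101) = 298564/9 + 440/101 = 30158924/909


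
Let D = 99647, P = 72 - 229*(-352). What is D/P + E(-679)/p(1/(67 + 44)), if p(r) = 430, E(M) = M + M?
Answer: -6671523/3469240 ≈ -1.9230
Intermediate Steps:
E(M) = 2*M
P = 80680 (P = 72 + 80608 = 80680)
D/P + E(-679)/p(1/(67 + 44)) = 99647/80680 + (2*(-679))/430 = 99647*(1/80680) - 1358*1/430 = 99647/80680 - 679/215 = -6671523/3469240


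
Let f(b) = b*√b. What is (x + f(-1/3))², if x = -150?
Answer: (1350 + I*√3)²/81 ≈ 22500.0 + 57.735*I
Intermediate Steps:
f(b) = b^(3/2)
(x + f(-1/3))² = (-150 + (-1/3)^(3/2))² = (-150 + (-1*⅓)^(3/2))² = (-150 + (-⅓)^(3/2))² = (-150 - I*√3/9)²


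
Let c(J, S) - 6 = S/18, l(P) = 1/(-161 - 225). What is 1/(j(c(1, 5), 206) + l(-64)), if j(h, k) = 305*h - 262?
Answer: 1737/2870774 ≈ 0.00060506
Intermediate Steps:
l(P) = -1/386 (l(P) = 1/(-386) = -1/386)
c(J, S) = 6 + S/18
j(h, k) = -262 + 305*h
1/(j(c(1, 5), 206) + l(-64)) = 1/((-262 + 305*(6 + (1/18)*5)) - 1/386) = 1/((-262 + 305*(6 + 5/18)) - 1/386) = 1/((-262 + 305*(113/18)) - 1/386) = 1/((-262 + 34465/18) - 1/386) = 1/(29749/18 - 1/386) = 1/(2870774/1737) = 1737/2870774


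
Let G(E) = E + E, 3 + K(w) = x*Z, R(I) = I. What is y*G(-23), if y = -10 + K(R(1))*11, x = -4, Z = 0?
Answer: 1978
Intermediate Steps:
K(w) = -3 (K(w) = -3 - 4*0 = -3 + 0 = -3)
G(E) = 2*E
y = -43 (y = -10 - 3*11 = -10 - 33 = -43)
y*G(-23) = -86*(-23) = -43*(-46) = 1978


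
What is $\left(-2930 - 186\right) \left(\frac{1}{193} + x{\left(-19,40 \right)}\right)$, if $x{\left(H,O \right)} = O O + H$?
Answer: $- \frac{950797544}{193} \approx -4.9264 \cdot 10^{6}$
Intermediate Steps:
$x{\left(H,O \right)} = H + O^{2}$ ($x{\left(H,O \right)} = O^{2} + H = H + O^{2}$)
$\left(-2930 - 186\right) \left(\frac{1}{193} + x{\left(-19,40 \right)}\right) = \left(-2930 - 186\right) \left(\frac{1}{193} - \left(19 - 40^{2}\right)\right) = - 3116 \left(\frac{1}{193} + \left(-19 + 1600\right)\right) = - 3116 \left(\frac{1}{193} + 1581\right) = \left(-3116\right) \frac{305134}{193} = - \frac{950797544}{193}$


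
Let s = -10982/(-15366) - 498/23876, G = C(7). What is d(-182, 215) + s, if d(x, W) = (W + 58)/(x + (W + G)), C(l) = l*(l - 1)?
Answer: 9937450789/2292991350 ≈ 4.3338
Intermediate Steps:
C(l) = l*(-1 + l)
G = 42 (G = 7*(-1 + 7) = 7*6 = 42)
s = 63638491/91719654 (s = -10982*(-1/15366) - 498*1/23876 = 5491/7683 - 249/11938 = 63638491/91719654 ≈ 0.69384)
d(x, W) = (58 + W)/(42 + W + x) (d(x, W) = (W + 58)/(x + (W + 42)) = (58 + W)/(x + (42 + W)) = (58 + W)/(42 + W + x))
d(-182, 215) + s = (58 + 215)/(42 + 215 - 182) + 63638491/91719654 = 273/75 + 63638491/91719654 = (1/75)*273 + 63638491/91719654 = 91/25 + 63638491/91719654 = 9937450789/2292991350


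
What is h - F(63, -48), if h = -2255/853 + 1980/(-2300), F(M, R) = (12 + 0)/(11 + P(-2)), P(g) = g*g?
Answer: -422248/98095 ≈ -4.3045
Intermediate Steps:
P(g) = g²
F(M, R) = ⅘ (F(M, R) = (12 + 0)/(11 + (-2)²) = 12/(11 + 4) = 12/15 = 12*(1/15) = ⅘)
h = -343772/98095 (h = -2255*1/853 + 1980*(-1/2300) = -2255/853 - 99/115 = -343772/98095 ≈ -3.5045)
h - F(63, -48) = -343772/98095 - 1*⅘ = -343772/98095 - ⅘ = -422248/98095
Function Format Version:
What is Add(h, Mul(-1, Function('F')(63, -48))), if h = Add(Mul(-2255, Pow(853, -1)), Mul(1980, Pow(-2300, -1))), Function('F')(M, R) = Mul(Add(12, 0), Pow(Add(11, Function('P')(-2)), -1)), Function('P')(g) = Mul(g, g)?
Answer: Rational(-422248, 98095) ≈ -4.3045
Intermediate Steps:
Function('P')(g) = Pow(g, 2)
Function('F')(M, R) = Rational(4, 5) (Function('F')(M, R) = Mul(Add(12, 0), Pow(Add(11, Pow(-2, 2)), -1)) = Mul(12, Pow(Add(11, 4), -1)) = Mul(12, Pow(15, -1)) = Mul(12, Rational(1, 15)) = Rational(4, 5))
h = Rational(-343772, 98095) (h = Add(Mul(-2255, Rational(1, 853)), Mul(1980, Rational(-1, 2300))) = Add(Rational(-2255, 853), Rational(-99, 115)) = Rational(-343772, 98095) ≈ -3.5045)
Add(h, Mul(-1, Function('F')(63, -48))) = Add(Rational(-343772, 98095), Mul(-1, Rational(4, 5))) = Add(Rational(-343772, 98095), Rational(-4, 5)) = Rational(-422248, 98095)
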